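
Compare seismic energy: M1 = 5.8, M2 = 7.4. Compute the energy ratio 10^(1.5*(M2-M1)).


M2 - M1 = 7.4 - 5.8 = 1.6
1.5 * 1.6 = 2.4
ratio = 10^2.4 = 251.19

251.19


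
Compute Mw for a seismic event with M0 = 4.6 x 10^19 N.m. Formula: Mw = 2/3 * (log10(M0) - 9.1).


log10(M0) = log10(4.6 x 10^19) = 19.6628
Mw = 2/3 * (19.6628 - 9.1)
= 2/3 * 10.5628
= 7.04

7.04


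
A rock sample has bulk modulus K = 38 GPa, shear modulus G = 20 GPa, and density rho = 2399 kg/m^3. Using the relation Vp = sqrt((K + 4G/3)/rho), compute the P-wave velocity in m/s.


First compute the effective modulus:
K + 4G/3 = 38e9 + 4*20e9/3 = 64666666666.67 Pa
Then divide by density:
64666666666.67 / 2399 = 26955675.9761 Pa/(kg/m^3)
Take the square root:
Vp = sqrt(26955675.9761) = 5191.89 m/s

5191.89


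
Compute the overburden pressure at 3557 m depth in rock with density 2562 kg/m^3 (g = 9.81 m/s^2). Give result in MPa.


P = rho * g * z / 1e6
= 2562 * 9.81 * 3557 / 1e6
= 89398863.54 / 1e6
= 89.3989 MPa

89.3989


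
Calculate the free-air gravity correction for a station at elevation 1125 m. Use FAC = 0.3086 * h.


FAC = 0.3086 * h
= 0.3086 * 1125
= 347.175 mGal

347.175


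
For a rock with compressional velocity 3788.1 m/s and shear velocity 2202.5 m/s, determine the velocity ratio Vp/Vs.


Vp/Vs = 3788.1 / 2202.5
= 1.7199

1.7199


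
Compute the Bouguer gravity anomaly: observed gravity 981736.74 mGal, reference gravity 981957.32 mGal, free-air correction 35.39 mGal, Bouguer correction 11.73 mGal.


BA = g_obs - g_ref + FAC - BC
= 981736.74 - 981957.32 + 35.39 - 11.73
= -196.92 mGal

-196.92


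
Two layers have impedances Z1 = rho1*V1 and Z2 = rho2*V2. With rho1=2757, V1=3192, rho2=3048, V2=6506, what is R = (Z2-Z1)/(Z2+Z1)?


Z1 = 2757 * 3192 = 8800344
Z2 = 3048 * 6506 = 19830288
R = (19830288 - 8800344) / (19830288 + 8800344) = 11029944 / 28630632 = 0.3852

0.3852


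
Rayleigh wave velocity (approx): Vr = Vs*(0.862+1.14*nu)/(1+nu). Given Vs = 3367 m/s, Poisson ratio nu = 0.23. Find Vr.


Numerator factor = 0.862 + 1.14*0.23 = 1.1242
Denominator = 1 + 0.23 = 1.23
Vr = 3367 * 1.1242 / 1.23 = 3077.38 m/s

3077.38


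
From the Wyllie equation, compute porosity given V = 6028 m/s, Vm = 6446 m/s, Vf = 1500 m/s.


1/V - 1/Vm = 1/6028 - 1/6446 = 1.076e-05
1/Vf - 1/Vm = 1/1500 - 1/6446 = 0.00051153
phi = 1.076e-05 / 0.00051153 = 0.021

0.021


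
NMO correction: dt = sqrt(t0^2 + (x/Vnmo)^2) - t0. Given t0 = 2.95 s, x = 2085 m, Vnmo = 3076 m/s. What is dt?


x/Vnmo = 2085/3076 = 0.677828
(x/Vnmo)^2 = 0.459451
t0^2 = 8.7025
sqrt(8.7025 + 0.459451) = 3.026872
dt = 3.026872 - 2.95 = 0.076872

0.076872


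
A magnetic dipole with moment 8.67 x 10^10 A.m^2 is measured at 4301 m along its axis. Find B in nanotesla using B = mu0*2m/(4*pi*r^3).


m = 8.67 x 10^10 = 86700000000 A.m^2
2m = 173400000000 A.m^2
r^3 = 4301^3 = 79562482901
B = (4pi*10^-7) * 173400000000 / (4*pi * 79562482901) * 1e9
= 217900.866453 / 999811647132.58 * 1e9
= 217.9419 nT

217.9419


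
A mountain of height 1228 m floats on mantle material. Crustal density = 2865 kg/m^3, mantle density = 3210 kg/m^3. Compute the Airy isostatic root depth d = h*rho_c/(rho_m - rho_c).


rho_m - rho_c = 3210 - 2865 = 345
d = 1228 * 2865 / 345
= 3518220 / 345
= 10197.74 m

10197.74


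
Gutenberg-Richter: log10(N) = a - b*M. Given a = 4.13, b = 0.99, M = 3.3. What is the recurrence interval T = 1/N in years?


log10(N) = 4.13 - 0.99*3.3 = 0.863
N = 10^0.863 = 7.294575
T = 1/N = 1/7.294575 = 0.1371 years

0.1371


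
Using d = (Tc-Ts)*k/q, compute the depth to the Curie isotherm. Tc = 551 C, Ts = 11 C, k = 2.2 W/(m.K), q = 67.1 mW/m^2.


T_Curie - T_surf = 551 - 11 = 540 C
Convert q to W/m^2: 67.1 mW/m^2 = 0.0671 W/m^2
d = 540 * 2.2 / 0.0671 = 17704.92 m

17704.92


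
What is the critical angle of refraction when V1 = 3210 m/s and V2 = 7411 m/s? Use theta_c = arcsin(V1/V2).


V1/V2 = 3210/7411 = 0.43314
theta_c = arcsin(0.43314) = 25.667 degrees

25.667


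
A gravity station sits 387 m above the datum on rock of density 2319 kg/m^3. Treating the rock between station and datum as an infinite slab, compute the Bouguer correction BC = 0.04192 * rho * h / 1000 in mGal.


BC = 0.04192 * rho * h / 1000
= 0.04192 * 2319 * 387 / 1000
= 37.6212 mGal

37.6212


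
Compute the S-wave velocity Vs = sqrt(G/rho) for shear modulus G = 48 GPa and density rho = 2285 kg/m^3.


Convert G to Pa: G = 48e9 Pa
Compute G/rho = 48e9 / 2285 = 21006564.5514
Vs = sqrt(21006564.5514) = 4583.29 m/s

4583.29


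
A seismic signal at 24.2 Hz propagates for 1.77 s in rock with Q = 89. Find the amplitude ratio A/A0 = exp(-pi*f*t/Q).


pi*f*t/Q = pi*24.2*1.77/89 = 1.511989
A/A0 = exp(-1.511989) = 0.220471

0.220471


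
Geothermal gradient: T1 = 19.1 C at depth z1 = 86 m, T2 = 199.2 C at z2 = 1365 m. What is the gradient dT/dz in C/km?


dT = 199.2 - 19.1 = 180.1 C
dz = 1365 - 86 = 1279 m
gradient = dT/dz * 1000 = 180.1/1279 * 1000 = 140.8131 C/km

140.8131


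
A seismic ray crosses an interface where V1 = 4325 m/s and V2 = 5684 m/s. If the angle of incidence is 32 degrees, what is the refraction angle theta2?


sin(theta1) = sin(32 deg) = 0.529919
sin(theta2) = V2/V1 * sin(theta1) = 5684/4325 * 0.529919 = 0.69643
theta2 = arcsin(0.69643) = 44.1413 degrees

44.1413


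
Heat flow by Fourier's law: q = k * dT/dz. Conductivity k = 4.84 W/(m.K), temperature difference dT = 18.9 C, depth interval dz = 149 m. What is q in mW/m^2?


q = k * dT / dz * 1000
= 4.84 * 18.9 / 149 * 1000
= 0.613933 * 1000
= 613.9329 mW/m^2

613.9329


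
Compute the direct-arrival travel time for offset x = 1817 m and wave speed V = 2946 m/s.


t = x / V
= 1817 / 2946
= 0.6168 s

0.6168


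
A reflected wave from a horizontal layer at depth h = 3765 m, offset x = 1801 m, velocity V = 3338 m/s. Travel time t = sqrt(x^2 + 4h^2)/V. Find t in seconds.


x^2 + 4h^2 = 1801^2 + 4*3765^2 = 3243601 + 56700900 = 59944501
sqrt(59944501) = 7742.3834
t = 7742.3834 / 3338 = 2.3195 s

2.3195


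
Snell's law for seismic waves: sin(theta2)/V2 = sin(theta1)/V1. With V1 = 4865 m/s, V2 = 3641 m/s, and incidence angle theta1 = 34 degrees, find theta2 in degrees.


sin(theta1) = sin(34 deg) = 0.559193
sin(theta2) = V2/V1 * sin(theta1) = 3641/4865 * 0.559193 = 0.418504
theta2 = arcsin(0.418504) = 24.7402 degrees

24.7402


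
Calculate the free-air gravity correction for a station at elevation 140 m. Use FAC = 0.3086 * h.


FAC = 0.3086 * h
= 0.3086 * 140
= 43.204 mGal

43.204


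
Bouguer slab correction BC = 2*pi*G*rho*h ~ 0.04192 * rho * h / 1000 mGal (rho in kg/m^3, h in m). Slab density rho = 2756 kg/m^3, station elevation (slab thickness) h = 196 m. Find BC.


BC = 0.04192 * rho * h / 1000
= 0.04192 * 2756 * 196 / 1000
= 22.6442 mGal

22.6442


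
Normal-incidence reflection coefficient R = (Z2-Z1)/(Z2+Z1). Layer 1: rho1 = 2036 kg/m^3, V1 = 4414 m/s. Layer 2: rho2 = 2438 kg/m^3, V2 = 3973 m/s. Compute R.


Z1 = 2036 * 4414 = 8986904
Z2 = 2438 * 3973 = 9686174
R = (9686174 - 8986904) / (9686174 + 8986904) = 699270 / 18673078 = 0.0374

0.0374


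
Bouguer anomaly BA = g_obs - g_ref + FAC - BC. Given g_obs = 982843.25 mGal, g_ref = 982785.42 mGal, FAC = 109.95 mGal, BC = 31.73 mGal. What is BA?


BA = g_obs - g_ref + FAC - BC
= 982843.25 - 982785.42 + 109.95 - 31.73
= 136.05 mGal

136.05


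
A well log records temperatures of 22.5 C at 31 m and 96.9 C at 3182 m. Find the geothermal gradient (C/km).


dT = 96.9 - 22.5 = 74.4 C
dz = 3182 - 31 = 3151 m
gradient = dT/dz * 1000 = 74.4/3151 * 1000 = 23.6116 C/km

23.6116


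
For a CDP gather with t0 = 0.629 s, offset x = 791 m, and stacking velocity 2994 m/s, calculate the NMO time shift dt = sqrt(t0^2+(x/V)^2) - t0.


x/Vnmo = 791/2994 = 0.264195
(x/Vnmo)^2 = 0.069799
t0^2 = 0.395641
sqrt(0.395641 + 0.069799) = 0.682232
dt = 0.682232 - 0.629 = 0.053232

0.053232


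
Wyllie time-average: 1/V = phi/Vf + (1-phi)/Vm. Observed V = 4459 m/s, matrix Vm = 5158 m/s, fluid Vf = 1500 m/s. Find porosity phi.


1/V - 1/Vm = 1/4459 - 1/5158 = 3.039e-05
1/Vf - 1/Vm = 1/1500 - 1/5158 = 0.00047279
phi = 3.039e-05 / 0.00047279 = 0.0643

0.0643


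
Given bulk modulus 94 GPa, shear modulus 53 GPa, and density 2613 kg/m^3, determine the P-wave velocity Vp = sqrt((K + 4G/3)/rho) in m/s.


First compute the effective modulus:
K + 4G/3 = 94e9 + 4*53e9/3 = 164666666666.67 Pa
Then divide by density:
164666666666.67 / 2613 = 63018242.1227 Pa/(kg/m^3)
Take the square root:
Vp = sqrt(63018242.1227) = 7938.4 m/s

7938.4


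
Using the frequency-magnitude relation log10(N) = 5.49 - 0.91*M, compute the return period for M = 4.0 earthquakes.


log10(N) = 5.49 - 0.91*4.0 = 1.85
N = 10^1.85 = 70.794578
T = 1/N = 1/70.794578 = 0.0141 years

0.0141


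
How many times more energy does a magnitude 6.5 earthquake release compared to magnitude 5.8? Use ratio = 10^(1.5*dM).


M2 - M1 = 6.5 - 5.8 = 0.7
1.5 * 0.7 = 1.05
ratio = 10^1.05 = 11.22

11.22


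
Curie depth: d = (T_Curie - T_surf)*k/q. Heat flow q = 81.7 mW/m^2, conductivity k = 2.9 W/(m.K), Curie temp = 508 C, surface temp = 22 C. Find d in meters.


T_Curie - T_surf = 508 - 22 = 486 C
Convert q to W/m^2: 81.7 mW/m^2 = 0.0817 W/m^2
d = 486 * 2.9 / 0.0817 = 17250.92 m

17250.92


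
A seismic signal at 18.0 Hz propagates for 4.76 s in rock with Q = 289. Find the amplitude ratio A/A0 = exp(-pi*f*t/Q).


pi*f*t/Q = pi*18.0*4.76/289 = 0.93139
A/A0 = exp(-0.93139) = 0.394006

0.394006


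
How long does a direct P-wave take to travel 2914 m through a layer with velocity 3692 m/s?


t = x / V
= 2914 / 3692
= 0.7893 s

0.7893


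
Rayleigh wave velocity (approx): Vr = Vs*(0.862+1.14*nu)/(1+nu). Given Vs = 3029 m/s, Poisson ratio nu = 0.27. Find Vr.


Numerator factor = 0.862 + 1.14*0.27 = 1.1698
Denominator = 1 + 0.27 = 1.27
Vr = 3029 * 1.1698 / 1.27 = 2790.02 m/s

2790.02


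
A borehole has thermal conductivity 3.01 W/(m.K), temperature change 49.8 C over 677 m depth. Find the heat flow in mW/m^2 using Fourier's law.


q = k * dT / dz * 1000
= 3.01 * 49.8 / 677 * 1000
= 0.221415 * 1000
= 221.4151 mW/m^2

221.4151


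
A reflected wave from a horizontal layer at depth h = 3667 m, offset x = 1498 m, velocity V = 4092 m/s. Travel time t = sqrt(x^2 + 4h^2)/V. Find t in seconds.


x^2 + 4h^2 = 1498^2 + 4*3667^2 = 2244004 + 53787556 = 56031560
sqrt(56031560) = 7485.4232
t = 7485.4232 / 4092 = 1.8293 s

1.8293


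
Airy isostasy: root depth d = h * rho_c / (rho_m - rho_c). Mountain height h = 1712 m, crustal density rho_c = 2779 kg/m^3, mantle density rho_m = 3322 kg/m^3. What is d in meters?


rho_m - rho_c = 3322 - 2779 = 543
d = 1712 * 2779 / 543
= 4757648 / 543
= 8761.78 m

8761.78


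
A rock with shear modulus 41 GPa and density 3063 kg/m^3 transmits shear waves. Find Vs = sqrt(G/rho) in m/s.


Convert G to Pa: G = 41e9 Pa
Compute G/rho = 41e9 / 3063 = 13385569.7029
Vs = sqrt(13385569.7029) = 3658.63 m/s

3658.63


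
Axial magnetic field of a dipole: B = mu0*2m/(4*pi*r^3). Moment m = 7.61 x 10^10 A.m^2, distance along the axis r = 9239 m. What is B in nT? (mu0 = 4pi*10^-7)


m = 7.61 x 10^10 = 76100000000 A.m^2
2m = 152200000000 A.m^2
r^3 = 9239^3 = 788632918919
B = (4pi*10^-7) * 152200000000 / (4*pi * 788632918919) * 1e9
= 191260.160751 / 9910253537820.02 * 1e9
= 19.2992 nT

19.2992


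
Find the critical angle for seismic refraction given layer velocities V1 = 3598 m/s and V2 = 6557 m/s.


V1/V2 = 3598/6557 = 0.548727
theta_c = arcsin(0.548727) = 33.2797 degrees

33.2797


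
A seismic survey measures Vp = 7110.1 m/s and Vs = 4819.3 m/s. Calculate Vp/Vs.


Vp/Vs = 7110.1 / 4819.3
= 1.4753

1.4753


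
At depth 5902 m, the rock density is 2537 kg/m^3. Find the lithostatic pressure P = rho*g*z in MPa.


P = rho * g * z / 1e6
= 2537 * 9.81 * 5902 / 1e6
= 146888798.94 / 1e6
= 146.8888 MPa

146.8888


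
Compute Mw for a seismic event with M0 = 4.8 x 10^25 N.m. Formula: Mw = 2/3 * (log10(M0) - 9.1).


log10(M0) = log10(4.8 x 10^25) = 25.6812
Mw = 2/3 * (25.6812 - 9.1)
= 2/3 * 16.5812
= 11.05

11.05


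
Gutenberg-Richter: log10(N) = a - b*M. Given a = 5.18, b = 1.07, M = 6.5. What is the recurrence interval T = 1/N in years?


log10(N) = 5.18 - 1.07*6.5 = -1.775
N = 10^-1.775 = 0.016788
T = 1/N = 1/0.016788 = 59.5662 years

59.5662


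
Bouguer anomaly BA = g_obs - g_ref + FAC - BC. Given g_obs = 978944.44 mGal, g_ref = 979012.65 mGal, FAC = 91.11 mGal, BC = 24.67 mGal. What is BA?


BA = g_obs - g_ref + FAC - BC
= 978944.44 - 979012.65 + 91.11 - 24.67
= -1.77 mGal

-1.77


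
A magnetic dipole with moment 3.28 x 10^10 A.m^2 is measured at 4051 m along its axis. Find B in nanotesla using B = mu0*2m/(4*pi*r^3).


m = 3.28 x 10^10 = 32800000000 A.m^2
2m = 65600000000 A.m^2
r^3 = 4051^3 = 66479344651
B = (4pi*10^-7) * 65600000000 / (4*pi * 66479344651) * 1e9
= 82435.39123 / 835404083084.18 * 1e9
= 98.6773 nT

98.6773


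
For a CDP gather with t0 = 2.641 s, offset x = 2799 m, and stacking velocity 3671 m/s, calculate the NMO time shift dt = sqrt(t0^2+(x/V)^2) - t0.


x/Vnmo = 2799/3671 = 0.762463
(x/Vnmo)^2 = 0.581349
t0^2 = 6.974881
sqrt(6.974881 + 0.581349) = 2.74886
dt = 2.74886 - 2.641 = 0.10786

0.10786


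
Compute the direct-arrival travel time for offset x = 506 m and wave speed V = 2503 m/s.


t = x / V
= 506 / 2503
= 0.2022 s

0.2022


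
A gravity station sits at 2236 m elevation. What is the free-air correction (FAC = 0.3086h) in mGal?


FAC = 0.3086 * h
= 0.3086 * 2236
= 690.0296 mGal

690.0296


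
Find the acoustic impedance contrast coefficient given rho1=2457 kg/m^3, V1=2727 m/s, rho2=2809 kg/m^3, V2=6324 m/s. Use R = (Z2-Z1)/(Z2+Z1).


Z1 = 2457 * 2727 = 6700239
Z2 = 2809 * 6324 = 17764116
R = (17764116 - 6700239) / (17764116 + 6700239) = 11063877 / 24464355 = 0.4522

0.4522


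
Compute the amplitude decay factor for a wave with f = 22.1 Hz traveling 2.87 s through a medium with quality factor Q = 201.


pi*f*t/Q = pi*22.1*2.87/201 = 0.991352
A/A0 = exp(-0.991352) = 0.371075

0.371075


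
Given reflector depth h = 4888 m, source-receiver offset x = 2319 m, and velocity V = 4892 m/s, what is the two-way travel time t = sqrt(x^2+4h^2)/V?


x^2 + 4h^2 = 2319^2 + 4*4888^2 = 5377761 + 95570176 = 100947937
sqrt(100947937) = 10047.2851
t = 10047.2851 / 4892 = 2.0538 s

2.0538


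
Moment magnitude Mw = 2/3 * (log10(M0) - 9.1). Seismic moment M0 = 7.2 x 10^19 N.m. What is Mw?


log10(M0) = log10(7.2 x 10^19) = 19.8573
Mw = 2/3 * (19.8573 - 9.1)
= 2/3 * 10.7573
= 7.17

7.17


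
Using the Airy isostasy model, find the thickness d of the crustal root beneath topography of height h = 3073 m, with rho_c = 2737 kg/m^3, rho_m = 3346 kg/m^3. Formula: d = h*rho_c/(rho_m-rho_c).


rho_m - rho_c = 3346 - 2737 = 609
d = 3073 * 2737 / 609
= 8410801 / 609
= 13810.84 m

13810.84


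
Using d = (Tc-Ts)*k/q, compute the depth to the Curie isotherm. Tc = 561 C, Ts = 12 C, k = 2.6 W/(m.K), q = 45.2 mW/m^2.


T_Curie - T_surf = 561 - 12 = 549 C
Convert q to W/m^2: 45.2 mW/m^2 = 0.0452 W/m^2
d = 549 * 2.6 / 0.0452 = 31579.65 m

31579.65


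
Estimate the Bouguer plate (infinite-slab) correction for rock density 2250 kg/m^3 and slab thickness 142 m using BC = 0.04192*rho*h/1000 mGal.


BC = 0.04192 * rho * h / 1000
= 0.04192 * 2250 * 142 / 1000
= 13.3934 mGal

13.3934


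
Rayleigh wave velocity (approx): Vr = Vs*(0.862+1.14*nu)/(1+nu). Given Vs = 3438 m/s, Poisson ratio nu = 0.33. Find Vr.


Numerator factor = 0.862 + 1.14*0.33 = 1.2382
Denominator = 1 + 0.33 = 1.33
Vr = 3438 * 1.2382 / 1.33 = 3200.7 m/s

3200.7


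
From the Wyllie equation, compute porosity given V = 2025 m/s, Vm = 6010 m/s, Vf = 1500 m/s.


1/V - 1/Vm = 1/2025 - 1/6010 = 0.00032744
1/Vf - 1/Vm = 1/1500 - 1/6010 = 0.00050028
phi = 0.00032744 / 0.00050028 = 0.6545

0.6545


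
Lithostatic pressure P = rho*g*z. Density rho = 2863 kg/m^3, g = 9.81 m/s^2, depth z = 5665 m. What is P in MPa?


P = rho * g * z / 1e6
= 2863 * 9.81 * 5665 / 1e6
= 159107359.95 / 1e6
= 159.1074 MPa

159.1074


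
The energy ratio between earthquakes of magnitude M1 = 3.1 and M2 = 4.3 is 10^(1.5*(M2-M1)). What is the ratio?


M2 - M1 = 4.3 - 3.1 = 1.2
1.5 * 1.2 = 1.8
ratio = 10^1.8 = 63.1

63.1


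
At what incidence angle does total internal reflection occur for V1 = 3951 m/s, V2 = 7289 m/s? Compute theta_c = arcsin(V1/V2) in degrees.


V1/V2 = 3951/7289 = 0.54205
theta_c = arcsin(0.54205) = 32.8233 degrees

32.8233


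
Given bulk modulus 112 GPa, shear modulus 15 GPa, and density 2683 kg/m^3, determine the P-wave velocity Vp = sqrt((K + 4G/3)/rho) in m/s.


First compute the effective modulus:
K + 4G/3 = 112e9 + 4*15e9/3 = 132000000000.0 Pa
Then divide by density:
132000000000.0 / 2683 = 49198658.2184 Pa/(kg/m^3)
Take the square root:
Vp = sqrt(49198658.2184) = 7014.18 m/s

7014.18


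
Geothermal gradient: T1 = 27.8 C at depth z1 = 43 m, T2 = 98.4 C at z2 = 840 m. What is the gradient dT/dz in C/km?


dT = 98.4 - 27.8 = 70.6 C
dz = 840 - 43 = 797 m
gradient = dT/dz * 1000 = 70.6/797 * 1000 = 88.5822 C/km

88.5822


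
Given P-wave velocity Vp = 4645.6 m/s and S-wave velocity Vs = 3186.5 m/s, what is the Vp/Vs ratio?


Vp/Vs = 4645.6 / 3186.5
= 1.4579

1.4579


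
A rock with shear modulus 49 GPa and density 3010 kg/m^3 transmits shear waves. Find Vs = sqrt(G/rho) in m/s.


Convert G to Pa: G = 49e9 Pa
Compute G/rho = 49e9 / 3010 = 16279069.7674
Vs = sqrt(16279069.7674) = 4034.73 m/s

4034.73


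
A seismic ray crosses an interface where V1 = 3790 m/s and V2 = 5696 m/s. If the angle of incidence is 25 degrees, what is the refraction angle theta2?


sin(theta1) = sin(25 deg) = 0.422618
sin(theta2) = V2/V1 * sin(theta1) = 5696/3790 * 0.422618 = 0.635154
theta2 = arcsin(0.635154) = 39.4314 degrees

39.4314


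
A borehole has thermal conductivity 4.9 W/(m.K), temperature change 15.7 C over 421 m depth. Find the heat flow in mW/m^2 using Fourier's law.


q = k * dT / dz * 1000
= 4.9 * 15.7 / 421 * 1000
= 0.182732 * 1000
= 182.7316 mW/m^2

182.7316


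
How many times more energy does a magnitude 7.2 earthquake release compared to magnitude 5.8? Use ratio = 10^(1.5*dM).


M2 - M1 = 7.2 - 5.8 = 1.4
1.5 * 1.4 = 2.1
ratio = 10^2.1 = 125.89

125.89


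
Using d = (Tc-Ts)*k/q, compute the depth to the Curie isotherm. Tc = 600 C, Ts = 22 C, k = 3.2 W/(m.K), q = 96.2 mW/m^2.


T_Curie - T_surf = 600 - 22 = 578 C
Convert q to W/m^2: 96.2 mW/m^2 = 0.0962 W/m^2
d = 578 * 3.2 / 0.0962 = 19226.61 m

19226.61


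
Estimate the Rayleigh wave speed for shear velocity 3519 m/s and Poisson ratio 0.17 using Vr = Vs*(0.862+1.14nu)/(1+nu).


Numerator factor = 0.862 + 1.14*0.17 = 1.0558
Denominator = 1 + 0.17 = 1.17
Vr = 3519 * 1.0558 / 1.17 = 3175.52 m/s

3175.52


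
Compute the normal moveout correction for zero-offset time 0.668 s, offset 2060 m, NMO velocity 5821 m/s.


x/Vnmo = 2060/5821 = 0.353891
(x/Vnmo)^2 = 0.125239
t0^2 = 0.446224
sqrt(0.446224 + 0.125239) = 0.755952
dt = 0.755952 - 0.668 = 0.087952

0.087952


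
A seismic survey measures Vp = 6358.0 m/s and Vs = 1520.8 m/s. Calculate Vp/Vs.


Vp/Vs = 6358.0 / 1520.8
= 4.1807

4.1807


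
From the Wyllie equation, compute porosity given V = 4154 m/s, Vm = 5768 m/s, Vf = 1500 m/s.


1/V - 1/Vm = 1/4154 - 1/5768 = 6.736e-05
1/Vf - 1/Vm = 1/1500 - 1/5768 = 0.0004933
phi = 6.736e-05 / 0.0004933 = 0.1366

0.1366


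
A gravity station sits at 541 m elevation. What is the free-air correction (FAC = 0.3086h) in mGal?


FAC = 0.3086 * h
= 0.3086 * 541
= 166.9526 mGal

166.9526


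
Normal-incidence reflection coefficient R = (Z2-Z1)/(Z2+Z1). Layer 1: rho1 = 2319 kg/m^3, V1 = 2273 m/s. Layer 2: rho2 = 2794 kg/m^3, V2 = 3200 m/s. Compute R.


Z1 = 2319 * 2273 = 5271087
Z2 = 2794 * 3200 = 8940800
R = (8940800 - 5271087) / (8940800 + 5271087) = 3669713 / 14211887 = 0.2582

0.2582


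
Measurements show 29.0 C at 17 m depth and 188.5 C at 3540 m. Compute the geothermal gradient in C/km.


dT = 188.5 - 29.0 = 159.5 C
dz = 3540 - 17 = 3523 m
gradient = dT/dz * 1000 = 159.5/3523 * 1000 = 45.2739 C/km

45.2739


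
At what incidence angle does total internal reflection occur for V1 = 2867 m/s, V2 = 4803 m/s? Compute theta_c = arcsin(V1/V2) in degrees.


V1/V2 = 2867/4803 = 0.596919
theta_c = arcsin(0.596919) = 36.6495 degrees

36.6495


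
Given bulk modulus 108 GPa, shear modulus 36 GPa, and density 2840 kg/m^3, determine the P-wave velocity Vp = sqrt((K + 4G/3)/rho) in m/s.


First compute the effective modulus:
K + 4G/3 = 108e9 + 4*36e9/3 = 156000000000.0 Pa
Then divide by density:
156000000000.0 / 2840 = 54929577.4648 Pa/(kg/m^3)
Take the square root:
Vp = sqrt(54929577.4648) = 7411.45 m/s

7411.45


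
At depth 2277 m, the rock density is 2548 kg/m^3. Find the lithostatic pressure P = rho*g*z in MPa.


P = rho * g * z / 1e6
= 2548 * 9.81 * 2277 / 1e6
= 56915618.76 / 1e6
= 56.9156 MPa

56.9156


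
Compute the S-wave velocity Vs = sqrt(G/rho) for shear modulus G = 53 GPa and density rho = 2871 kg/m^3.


Convert G to Pa: G = 53e9 Pa
Compute G/rho = 53e9 / 2871 = 18460466.7363
Vs = sqrt(18460466.7363) = 4296.56 m/s

4296.56


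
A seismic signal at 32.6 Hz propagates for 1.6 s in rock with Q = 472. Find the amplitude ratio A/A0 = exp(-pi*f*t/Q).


pi*f*t/Q = pi*32.6*1.6/472 = 0.347173
A/A0 = exp(-0.347173) = 0.706683

0.706683


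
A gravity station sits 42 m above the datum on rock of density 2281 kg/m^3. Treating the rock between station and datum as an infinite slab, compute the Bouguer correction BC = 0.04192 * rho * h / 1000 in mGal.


BC = 0.04192 * rho * h / 1000
= 0.04192 * 2281 * 42 / 1000
= 4.016 mGal

4.016


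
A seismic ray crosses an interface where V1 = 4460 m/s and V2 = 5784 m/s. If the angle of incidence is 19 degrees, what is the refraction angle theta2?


sin(theta1) = sin(19 deg) = 0.325568
sin(theta2) = V2/V1 * sin(theta1) = 5784/4460 * 0.325568 = 0.422217
theta2 = arcsin(0.422217) = 24.9746 degrees

24.9746


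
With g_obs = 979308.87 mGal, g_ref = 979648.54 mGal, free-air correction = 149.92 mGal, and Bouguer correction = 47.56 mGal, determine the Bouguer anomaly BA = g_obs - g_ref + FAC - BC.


BA = g_obs - g_ref + FAC - BC
= 979308.87 - 979648.54 + 149.92 - 47.56
= -237.31 mGal

-237.31


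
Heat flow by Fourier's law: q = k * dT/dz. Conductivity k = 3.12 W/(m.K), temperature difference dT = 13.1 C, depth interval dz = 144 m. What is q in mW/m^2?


q = k * dT / dz * 1000
= 3.12 * 13.1 / 144 * 1000
= 0.283833 * 1000
= 283.8333 mW/m^2

283.8333


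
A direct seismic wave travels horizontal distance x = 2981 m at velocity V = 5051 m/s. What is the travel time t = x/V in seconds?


t = x / V
= 2981 / 5051
= 0.5902 s

0.5902


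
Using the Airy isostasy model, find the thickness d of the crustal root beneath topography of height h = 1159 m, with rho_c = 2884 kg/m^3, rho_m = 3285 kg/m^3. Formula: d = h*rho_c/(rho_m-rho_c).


rho_m - rho_c = 3285 - 2884 = 401
d = 1159 * 2884 / 401
= 3342556 / 401
= 8335.55 m

8335.55


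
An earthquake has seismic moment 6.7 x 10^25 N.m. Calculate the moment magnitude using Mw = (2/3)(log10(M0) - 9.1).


log10(M0) = log10(6.7 x 10^25) = 25.8261
Mw = 2/3 * (25.8261 - 9.1)
= 2/3 * 16.7261
= 11.15

11.15


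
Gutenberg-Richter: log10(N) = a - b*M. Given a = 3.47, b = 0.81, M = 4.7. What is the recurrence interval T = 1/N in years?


log10(N) = 3.47 - 0.81*4.7 = -0.337
N = 10^-0.337 = 0.460257
T = 1/N = 1/0.460257 = 2.1727 years

2.1727


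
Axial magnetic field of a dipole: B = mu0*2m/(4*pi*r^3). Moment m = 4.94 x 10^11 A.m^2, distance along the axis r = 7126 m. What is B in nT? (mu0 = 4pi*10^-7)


m = 4.94 x 10^11 = 494000000000 A.m^2
2m = 988000000000 A.m^2
r^3 = 7126^3 = 361857396376
B = (4pi*10^-7) * 988000000000 / (4*pi * 361857396376) * 1e9
= 1241557.416699 / 4547234152407.89 * 1e9
= 273.0357 nT

273.0357


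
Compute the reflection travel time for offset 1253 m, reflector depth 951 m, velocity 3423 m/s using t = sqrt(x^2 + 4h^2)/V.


x^2 + 4h^2 = 1253^2 + 4*951^2 = 1570009 + 3617604 = 5187613
sqrt(5187613) = 2277.6332
t = 2277.6332 / 3423 = 0.6654 s

0.6654


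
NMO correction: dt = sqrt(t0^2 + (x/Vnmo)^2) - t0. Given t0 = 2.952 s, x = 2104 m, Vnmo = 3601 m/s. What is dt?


x/Vnmo = 2104/3601 = 0.584282
(x/Vnmo)^2 = 0.341386
t0^2 = 8.714304
sqrt(8.714304 + 0.341386) = 3.009267
dt = 3.009267 - 2.952 = 0.057267

0.057267


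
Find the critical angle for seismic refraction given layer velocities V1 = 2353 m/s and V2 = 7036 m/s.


V1/V2 = 2353/7036 = 0.334423
theta_c = arcsin(0.334423) = 19.5375 degrees

19.5375


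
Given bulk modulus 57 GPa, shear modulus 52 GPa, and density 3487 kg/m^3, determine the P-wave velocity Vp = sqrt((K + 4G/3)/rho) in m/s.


First compute the effective modulus:
K + 4G/3 = 57e9 + 4*52e9/3 = 126333333333.33 Pa
Then divide by density:
126333333333.33 / 3487 = 36229805.9459 Pa/(kg/m^3)
Take the square root:
Vp = sqrt(36229805.9459) = 6019.12 m/s

6019.12


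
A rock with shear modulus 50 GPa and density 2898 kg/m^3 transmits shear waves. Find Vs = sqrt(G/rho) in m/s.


Convert G to Pa: G = 50e9 Pa
Compute G/rho = 50e9 / 2898 = 17253278.1228
Vs = sqrt(17253278.1228) = 4153.71 m/s

4153.71


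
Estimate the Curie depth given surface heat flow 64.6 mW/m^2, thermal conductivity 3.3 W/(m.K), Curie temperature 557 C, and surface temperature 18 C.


T_Curie - T_surf = 557 - 18 = 539 C
Convert q to W/m^2: 64.6 mW/m^2 = 0.0646 W/m^2
d = 539 * 3.3 / 0.0646 = 27534.06 m

27534.06


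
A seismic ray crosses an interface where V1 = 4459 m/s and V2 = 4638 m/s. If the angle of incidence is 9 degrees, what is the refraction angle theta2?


sin(theta1) = sin(9 deg) = 0.156434
sin(theta2) = V2/V1 * sin(theta1) = 4638/4459 * 0.156434 = 0.162714
theta2 = arcsin(0.162714) = 9.3645 degrees

9.3645


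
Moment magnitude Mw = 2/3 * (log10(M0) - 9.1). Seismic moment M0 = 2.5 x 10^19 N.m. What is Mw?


log10(M0) = log10(2.5 x 10^19) = 19.3979
Mw = 2/3 * (19.3979 - 9.1)
= 2/3 * 10.2979
= 6.87

6.87


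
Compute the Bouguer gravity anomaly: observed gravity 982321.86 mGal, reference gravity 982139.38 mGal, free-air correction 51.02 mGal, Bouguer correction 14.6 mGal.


BA = g_obs - g_ref + FAC - BC
= 982321.86 - 982139.38 + 51.02 - 14.6
= 218.9 mGal

218.9


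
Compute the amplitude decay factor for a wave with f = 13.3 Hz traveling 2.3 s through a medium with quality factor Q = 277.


pi*f*t/Q = pi*13.3*2.3/277 = 0.346936
A/A0 = exp(-0.346936) = 0.70685

0.70685


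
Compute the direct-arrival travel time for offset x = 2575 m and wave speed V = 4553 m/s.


t = x / V
= 2575 / 4553
= 0.5656 s

0.5656


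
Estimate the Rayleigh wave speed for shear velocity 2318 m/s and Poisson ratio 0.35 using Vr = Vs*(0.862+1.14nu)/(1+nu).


Numerator factor = 0.862 + 1.14*0.35 = 1.261
Denominator = 1 + 0.35 = 1.35
Vr = 2318 * 1.261 / 1.35 = 2165.18 m/s

2165.18


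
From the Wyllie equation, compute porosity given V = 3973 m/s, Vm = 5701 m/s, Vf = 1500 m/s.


1/V - 1/Vm = 1/3973 - 1/5701 = 7.629e-05
1/Vf - 1/Vm = 1/1500 - 1/5701 = 0.00049126
phi = 7.629e-05 / 0.00049126 = 0.1553

0.1553


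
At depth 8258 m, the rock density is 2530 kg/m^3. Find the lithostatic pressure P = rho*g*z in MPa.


P = rho * g * z / 1e6
= 2530 * 9.81 * 8258 / 1e6
= 204957779.4 / 1e6
= 204.9578 MPa

204.9578


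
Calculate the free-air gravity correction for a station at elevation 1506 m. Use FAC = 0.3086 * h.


FAC = 0.3086 * h
= 0.3086 * 1506
= 464.7516 mGal

464.7516


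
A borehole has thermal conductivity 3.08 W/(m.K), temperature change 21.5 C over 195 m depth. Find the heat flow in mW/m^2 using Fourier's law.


q = k * dT / dz * 1000
= 3.08 * 21.5 / 195 * 1000
= 0.33959 * 1000
= 339.5897 mW/m^2

339.5897


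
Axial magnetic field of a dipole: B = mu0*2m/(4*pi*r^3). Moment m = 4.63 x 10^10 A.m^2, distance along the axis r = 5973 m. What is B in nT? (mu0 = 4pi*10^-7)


m = 4.63 x 10^10 = 46300000000 A.m^2
2m = 92600000000 A.m^2
r^3 = 5973^3 = 213097102317
B = (4pi*10^-7) * 92600000000 / (4*pi * 213097102317) * 1e9
= 116364.591889 / 2677857164561.44 * 1e9
= 43.4544 nT

43.4544


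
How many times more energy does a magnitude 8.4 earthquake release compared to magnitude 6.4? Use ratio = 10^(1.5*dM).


M2 - M1 = 8.4 - 6.4 = 2.0
1.5 * 2.0 = 3.0
ratio = 10^3.0 = 1000.0

1000.0


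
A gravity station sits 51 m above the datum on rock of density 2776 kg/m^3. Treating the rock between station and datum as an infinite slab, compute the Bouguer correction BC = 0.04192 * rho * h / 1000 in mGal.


BC = 0.04192 * rho * h / 1000
= 0.04192 * 2776 * 51 / 1000
= 5.9349 mGal

5.9349


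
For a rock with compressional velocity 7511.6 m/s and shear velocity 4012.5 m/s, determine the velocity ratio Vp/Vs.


Vp/Vs = 7511.6 / 4012.5
= 1.872

1.872


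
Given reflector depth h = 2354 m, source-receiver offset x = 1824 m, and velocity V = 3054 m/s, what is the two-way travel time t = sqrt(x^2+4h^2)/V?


x^2 + 4h^2 = 1824^2 + 4*2354^2 = 3326976 + 22165264 = 25492240
sqrt(25492240) = 5048.9841
t = 5048.9841 / 3054 = 1.6532 s

1.6532


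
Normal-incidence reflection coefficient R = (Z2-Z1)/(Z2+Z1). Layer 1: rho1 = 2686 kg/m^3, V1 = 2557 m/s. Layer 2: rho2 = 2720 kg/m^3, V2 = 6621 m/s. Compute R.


Z1 = 2686 * 2557 = 6868102
Z2 = 2720 * 6621 = 18009120
R = (18009120 - 6868102) / (18009120 + 6868102) = 11141018 / 24877222 = 0.4478

0.4478


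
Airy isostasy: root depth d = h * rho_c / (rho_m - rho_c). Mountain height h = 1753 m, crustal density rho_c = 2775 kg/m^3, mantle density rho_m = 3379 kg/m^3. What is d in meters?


rho_m - rho_c = 3379 - 2775 = 604
d = 1753 * 2775 / 604
= 4864575 / 604
= 8053.93 m

8053.93


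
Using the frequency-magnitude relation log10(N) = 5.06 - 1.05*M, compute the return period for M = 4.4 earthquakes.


log10(N) = 5.06 - 1.05*4.4 = 0.44
N = 10^0.44 = 2.754229
T = 1/N = 1/2.754229 = 0.3631 years

0.3631


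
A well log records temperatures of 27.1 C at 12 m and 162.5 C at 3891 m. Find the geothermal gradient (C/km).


dT = 162.5 - 27.1 = 135.4 C
dz = 3891 - 12 = 3879 m
gradient = dT/dz * 1000 = 135.4/3879 * 1000 = 34.9059 C/km

34.9059


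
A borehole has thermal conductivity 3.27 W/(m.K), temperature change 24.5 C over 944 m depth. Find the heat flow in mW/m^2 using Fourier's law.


q = k * dT / dz * 1000
= 3.27 * 24.5 / 944 * 1000
= 0.084868 * 1000
= 84.8676 mW/m^2

84.8676


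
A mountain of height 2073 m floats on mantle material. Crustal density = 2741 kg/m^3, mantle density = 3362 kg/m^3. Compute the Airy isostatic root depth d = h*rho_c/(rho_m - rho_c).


rho_m - rho_c = 3362 - 2741 = 621
d = 2073 * 2741 / 621
= 5682093 / 621
= 9149.91 m

9149.91


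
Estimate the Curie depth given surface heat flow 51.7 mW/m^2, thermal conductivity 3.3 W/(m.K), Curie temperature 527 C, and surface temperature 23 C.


T_Curie - T_surf = 527 - 23 = 504 C
Convert q to W/m^2: 51.7 mW/m^2 = 0.0517 W/m^2
d = 504 * 3.3 / 0.0517 = 32170.21 m

32170.21


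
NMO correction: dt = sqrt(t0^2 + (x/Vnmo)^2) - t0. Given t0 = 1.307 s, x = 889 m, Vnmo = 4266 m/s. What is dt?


x/Vnmo = 889/4266 = 0.208392
(x/Vnmo)^2 = 0.043427
t0^2 = 1.708249
sqrt(1.708249 + 0.043427) = 1.323509
dt = 1.323509 - 1.307 = 0.016509

0.016509


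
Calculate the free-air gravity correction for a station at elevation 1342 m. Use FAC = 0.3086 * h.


FAC = 0.3086 * h
= 0.3086 * 1342
= 414.1412 mGal

414.1412


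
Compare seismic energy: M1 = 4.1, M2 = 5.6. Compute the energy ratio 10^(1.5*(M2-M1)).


M2 - M1 = 5.6 - 4.1 = 1.5
1.5 * 1.5 = 2.25
ratio = 10^2.25 = 177.83

177.83


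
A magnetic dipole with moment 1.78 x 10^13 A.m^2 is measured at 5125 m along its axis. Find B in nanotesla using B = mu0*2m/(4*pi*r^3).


m = 1.78 x 10^13 = 17800000000000 A.m^2
2m = 35600000000000 A.m^2
r^3 = 5125^3 = 134611328125
B = (4pi*10^-7) * 35600000000000 / (4*pi * 134611328125) * 1e9
= 44736279.387119 / 1691575838109.86 * 1e9
= 26446.5112 nT

26446.5112


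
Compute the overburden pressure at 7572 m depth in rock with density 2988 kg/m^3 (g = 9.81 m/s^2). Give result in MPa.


P = rho * g * z / 1e6
= 2988 * 9.81 * 7572 / 1e6
= 221952584.16 / 1e6
= 221.9526 MPa

221.9526


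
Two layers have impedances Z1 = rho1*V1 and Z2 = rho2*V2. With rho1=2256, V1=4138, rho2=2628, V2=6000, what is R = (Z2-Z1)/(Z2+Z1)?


Z1 = 2256 * 4138 = 9335328
Z2 = 2628 * 6000 = 15768000
R = (15768000 - 9335328) / (15768000 + 9335328) = 6432672 / 25103328 = 0.2562

0.2562


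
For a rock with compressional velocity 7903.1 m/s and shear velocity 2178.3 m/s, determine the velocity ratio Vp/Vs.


Vp/Vs = 7903.1 / 2178.3
= 3.6281

3.6281


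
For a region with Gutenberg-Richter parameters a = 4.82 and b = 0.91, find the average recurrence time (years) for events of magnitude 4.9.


log10(N) = 4.82 - 0.91*4.9 = 0.361
N = 10^0.361 = 2.296149
T = 1/N = 1/2.296149 = 0.4355 years

0.4355


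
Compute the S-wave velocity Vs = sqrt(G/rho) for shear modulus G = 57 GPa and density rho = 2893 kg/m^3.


Convert G to Pa: G = 57e9 Pa
Compute G/rho = 57e9 / 2893 = 19702730.7293
Vs = sqrt(19702730.7293) = 4438.78 m/s

4438.78


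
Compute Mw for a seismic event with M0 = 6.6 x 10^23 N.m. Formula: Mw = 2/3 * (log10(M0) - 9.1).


log10(M0) = log10(6.6 x 10^23) = 23.8195
Mw = 2/3 * (23.8195 - 9.1)
= 2/3 * 14.7195
= 9.81

9.81


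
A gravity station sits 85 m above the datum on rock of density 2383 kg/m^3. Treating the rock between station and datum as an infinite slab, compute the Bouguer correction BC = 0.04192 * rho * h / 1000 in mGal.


BC = 0.04192 * rho * h / 1000
= 0.04192 * 2383 * 85 / 1000
= 8.4911 mGal

8.4911


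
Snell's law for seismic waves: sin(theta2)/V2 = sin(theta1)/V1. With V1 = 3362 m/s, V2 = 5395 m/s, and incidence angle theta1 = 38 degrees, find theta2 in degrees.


sin(theta1) = sin(38 deg) = 0.615661
sin(theta2) = V2/V1 * sin(theta1) = 5395/3362 * 0.615661 = 0.987952
theta2 = arcsin(0.987952) = 81.097 degrees

81.097


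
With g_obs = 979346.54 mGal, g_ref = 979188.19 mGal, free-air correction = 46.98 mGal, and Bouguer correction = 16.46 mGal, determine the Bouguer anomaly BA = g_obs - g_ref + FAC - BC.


BA = g_obs - g_ref + FAC - BC
= 979346.54 - 979188.19 + 46.98 - 16.46
= 188.87 mGal

188.87


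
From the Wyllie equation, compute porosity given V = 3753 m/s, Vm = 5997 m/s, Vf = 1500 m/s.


1/V - 1/Vm = 1/3753 - 1/5997 = 9.97e-05
1/Vf - 1/Vm = 1/1500 - 1/5997 = 0.00049992
phi = 9.97e-05 / 0.00049992 = 0.1994

0.1994


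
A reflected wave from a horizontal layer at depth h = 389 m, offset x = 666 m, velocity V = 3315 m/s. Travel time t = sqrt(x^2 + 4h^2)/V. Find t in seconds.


x^2 + 4h^2 = 666^2 + 4*389^2 = 443556 + 605284 = 1048840
sqrt(1048840) = 1024.1289
t = 1024.1289 / 3315 = 0.3089 s

0.3089


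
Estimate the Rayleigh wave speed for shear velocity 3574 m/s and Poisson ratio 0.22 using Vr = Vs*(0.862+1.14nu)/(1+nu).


Numerator factor = 0.862 + 1.14*0.22 = 1.1128
Denominator = 1 + 0.22 = 1.22
Vr = 3574 * 1.1128 / 1.22 = 3259.96 m/s

3259.96


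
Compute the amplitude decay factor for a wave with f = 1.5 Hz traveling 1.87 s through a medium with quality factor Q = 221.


pi*f*t/Q = pi*1.5*1.87/221 = 0.039874
A/A0 = exp(-0.039874) = 0.96091

0.96091


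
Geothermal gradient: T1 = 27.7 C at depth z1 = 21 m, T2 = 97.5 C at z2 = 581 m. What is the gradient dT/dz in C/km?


dT = 97.5 - 27.7 = 69.8 C
dz = 581 - 21 = 560 m
gradient = dT/dz * 1000 = 69.8/560 * 1000 = 124.6429 C/km

124.6429


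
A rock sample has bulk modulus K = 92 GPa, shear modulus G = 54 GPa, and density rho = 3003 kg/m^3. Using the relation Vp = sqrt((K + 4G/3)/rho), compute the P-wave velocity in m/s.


First compute the effective modulus:
K + 4G/3 = 92e9 + 4*54e9/3 = 164000000000.0 Pa
Then divide by density:
164000000000.0 / 3003 = 54612054.6121 Pa/(kg/m^3)
Take the square root:
Vp = sqrt(54612054.6121) = 7390.0 m/s

7390.0


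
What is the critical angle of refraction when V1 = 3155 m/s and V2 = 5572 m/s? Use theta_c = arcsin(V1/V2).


V1/V2 = 3155/5572 = 0.566224
theta_c = arcsin(0.566224) = 34.4873 degrees

34.4873


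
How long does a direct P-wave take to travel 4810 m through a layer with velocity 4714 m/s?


t = x / V
= 4810 / 4714
= 1.0204 s

1.0204


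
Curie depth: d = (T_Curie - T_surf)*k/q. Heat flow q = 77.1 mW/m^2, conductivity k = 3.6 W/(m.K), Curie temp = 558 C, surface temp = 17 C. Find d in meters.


T_Curie - T_surf = 558 - 17 = 541 C
Convert q to W/m^2: 77.1 mW/m^2 = 0.0771 W/m^2
d = 541 * 3.6 / 0.0771 = 25260.7 m

25260.7


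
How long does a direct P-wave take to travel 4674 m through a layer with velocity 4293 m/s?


t = x / V
= 4674 / 4293
= 1.0887 s

1.0887


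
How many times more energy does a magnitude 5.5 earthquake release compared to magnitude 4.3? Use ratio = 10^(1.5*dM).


M2 - M1 = 5.5 - 4.3 = 1.2
1.5 * 1.2 = 1.8
ratio = 10^1.8 = 63.1

63.1


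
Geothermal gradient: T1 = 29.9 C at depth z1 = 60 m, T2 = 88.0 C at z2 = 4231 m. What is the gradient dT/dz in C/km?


dT = 88.0 - 29.9 = 58.1 C
dz = 4231 - 60 = 4171 m
gradient = dT/dz * 1000 = 58.1/4171 * 1000 = 13.9295 C/km

13.9295


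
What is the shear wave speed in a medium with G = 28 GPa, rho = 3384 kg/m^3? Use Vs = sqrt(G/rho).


Convert G to Pa: G = 28e9 Pa
Compute G/rho = 28e9 / 3384 = 8274231.6785
Vs = sqrt(8274231.6785) = 2876.5 m/s

2876.5


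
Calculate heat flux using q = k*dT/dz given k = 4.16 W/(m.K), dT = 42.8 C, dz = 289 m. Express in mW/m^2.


q = k * dT / dz * 1000
= 4.16 * 42.8 / 289 * 1000
= 0.616083 * 1000
= 616.083 mW/m^2

616.083


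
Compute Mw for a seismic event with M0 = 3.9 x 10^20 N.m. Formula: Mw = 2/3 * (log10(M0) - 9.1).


log10(M0) = log10(3.9 x 10^20) = 20.5911
Mw = 2/3 * (20.5911 - 9.1)
= 2/3 * 11.4911
= 7.66

7.66


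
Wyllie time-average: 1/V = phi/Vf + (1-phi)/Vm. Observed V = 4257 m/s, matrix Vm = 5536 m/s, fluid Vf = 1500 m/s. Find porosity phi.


1/V - 1/Vm = 1/4257 - 1/5536 = 5.427e-05
1/Vf - 1/Vm = 1/1500 - 1/5536 = 0.00048603
phi = 5.427e-05 / 0.00048603 = 0.1117

0.1117


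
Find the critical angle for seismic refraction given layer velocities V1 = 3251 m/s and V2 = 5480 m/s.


V1/V2 = 3251/5480 = 0.593248
theta_c = arcsin(0.593248) = 36.3878 degrees

36.3878


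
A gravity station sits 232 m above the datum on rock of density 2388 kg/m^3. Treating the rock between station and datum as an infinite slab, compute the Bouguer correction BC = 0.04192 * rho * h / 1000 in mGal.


BC = 0.04192 * rho * h / 1000
= 0.04192 * 2388 * 232 / 1000
= 23.2244 mGal

23.2244


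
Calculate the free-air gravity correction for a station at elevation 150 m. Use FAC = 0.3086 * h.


FAC = 0.3086 * h
= 0.3086 * 150
= 46.29 mGal

46.29


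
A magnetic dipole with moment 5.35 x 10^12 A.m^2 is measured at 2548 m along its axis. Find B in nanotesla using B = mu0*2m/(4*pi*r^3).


m = 5.35 x 10^12 = 5350000000000 A.m^2
2m = 10700000000000 A.m^2
r^3 = 2548^3 = 16542390592
B = (4pi*10^-7) * 10700000000000 / (4*pi * 16542390592) * 1e9
= 13446016.557364 / 207877811026.56 * 1e9
= 64682.3078 nT

64682.3078


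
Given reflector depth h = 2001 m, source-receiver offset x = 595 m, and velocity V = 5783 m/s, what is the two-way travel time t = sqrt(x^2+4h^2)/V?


x^2 + 4h^2 = 595^2 + 4*2001^2 = 354025 + 16016004 = 16370029
sqrt(16370029) = 4045.9892
t = 4045.9892 / 5783 = 0.6996 s

0.6996


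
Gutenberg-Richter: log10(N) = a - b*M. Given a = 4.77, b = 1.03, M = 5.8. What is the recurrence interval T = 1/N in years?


log10(N) = 4.77 - 1.03*5.8 = -1.204
N = 10^-1.204 = 0.062517
T = 1/N = 1/0.062517 = 15.9956 years

15.9956
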